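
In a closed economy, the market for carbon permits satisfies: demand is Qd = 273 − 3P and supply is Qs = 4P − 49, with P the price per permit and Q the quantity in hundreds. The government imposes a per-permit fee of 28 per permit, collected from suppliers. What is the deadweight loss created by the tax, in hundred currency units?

Deadweight loss = 672 hundred.

Before the tax: set 273 − 3P = 4P − 49 → P* = 46, Q* = 135.
With the tax collected from suppliers, supply shifts: Qs = 4(P − 28) − 49.
Solving gives Q = 87 with buyers paying 62 and suppliers receiving 34 (the 28 wedge).
Quantity falls by |ΔQ| = |135 − 87| = 48.
DWL = ½ · t · |ΔQ| = ½ · 28 · 48 = 672.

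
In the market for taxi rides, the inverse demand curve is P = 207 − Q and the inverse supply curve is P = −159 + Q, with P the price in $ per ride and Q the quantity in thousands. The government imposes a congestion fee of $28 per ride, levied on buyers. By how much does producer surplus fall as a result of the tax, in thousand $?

Rewrite in direct form: Qd = 207 − P and Qs = P + 159.
Without the tax, 207 − P = P + 159 gives 2P = 48, so P* = $24 and Q* = 183.
With the tax collected from buyers, demand (in seller-price terms) shifts: Qd = 207 − (P + 28).
New equilibrium: buyers pay $38, suppliers receive $10, Q = 169. (Wedge: Pb − Ps = 28.)
ΔPS is the trapezoid between Q = 169 and Q = 183 of height $14: ½ · (183 + 169) · 14 = $2464.

Producer surplus falls by $2464 thousand.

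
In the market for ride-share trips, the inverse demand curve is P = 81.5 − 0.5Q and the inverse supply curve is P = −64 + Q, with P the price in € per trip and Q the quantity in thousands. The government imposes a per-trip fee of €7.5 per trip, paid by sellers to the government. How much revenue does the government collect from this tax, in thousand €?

Inverting to Q(P) form: Qd = 163 − 2P; Qs = P + 64.
Without the tax, 163 − 2P = P + 64 gives 3P = 99, so P* = €33 and Q* = 97.
With the tax collected from sellers, supply shifts: Qs = (P − 7.5) + 64.
Solving gives Q = 92 with buyers paying €35.5 and sellers receiving €28 (the €7.5 wedge).
Revenue = t · Q = 7.5 · 92 = €690.

Tax revenue = €690 thousand.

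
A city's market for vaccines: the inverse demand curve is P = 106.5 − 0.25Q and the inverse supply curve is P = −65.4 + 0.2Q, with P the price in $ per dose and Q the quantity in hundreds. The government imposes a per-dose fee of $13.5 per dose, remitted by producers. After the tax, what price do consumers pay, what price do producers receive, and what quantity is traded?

Inverting to Q(P) form: Qd = 426 − 4P; Qs = 5P + 327.
Without the tax, 426 − 4P = 5P + 327 gives 9P = 99, so P* = $11 and Q* = 382.
With the tax collected from producers, supply shifts: Qs = 5(P − 13.5) + 327.
Solving gives Q = 352 with consumers paying $18.5 and producers receiving $5 (the $13.5 wedge).
The less price-elastic side of the market bears the larger share of a per-unit tax.

Consumers pay $18.5; producers receive $5; quantity = 352.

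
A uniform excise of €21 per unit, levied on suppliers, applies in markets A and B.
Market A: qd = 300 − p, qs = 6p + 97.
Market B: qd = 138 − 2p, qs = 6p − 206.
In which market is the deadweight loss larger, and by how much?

Market B, by €141.75.

Market A: pre-tax p* = €29, q* = 271; post-tax q = 253; deadweight loss = €189.
Market B: pre-tax p* = €43, q* = 52; post-tax q = 20.5; deadweight loss = €330.75.
Difference: €189 vs €330.75 → market B is larger by €141.75.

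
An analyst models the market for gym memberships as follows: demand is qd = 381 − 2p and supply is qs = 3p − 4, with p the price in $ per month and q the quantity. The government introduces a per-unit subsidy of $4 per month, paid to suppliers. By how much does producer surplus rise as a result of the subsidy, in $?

Producer surplus rises by $367.04.

Before the subsidy: set 381 − 2p = 3p − 4 → p* = $77, q* = 227.
With a per-unit subsidy paid to suppliers, each receives p + 4 per unit sold, so supply becomes qs = 3(p + 4) − 4.
New equilibrium: buyers pay $74.6, suppliers receive $78.6, q = 231.8. (Wedge: pb − ps = −4.)
ΔPS is the trapezoid between Q = 231.8 and Q = 227 of height $1.6: ½ · (227 + 231.8) · 1.6 = $367.04.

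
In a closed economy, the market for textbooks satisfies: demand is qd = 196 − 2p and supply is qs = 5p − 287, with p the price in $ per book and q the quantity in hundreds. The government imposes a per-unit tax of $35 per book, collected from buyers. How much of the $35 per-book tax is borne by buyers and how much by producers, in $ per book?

Before the tax: set 196 − 2p = 5p − 287 → p* = $69, q* = 58.
With the tax collected from buyers, demand (in seller-price terms) shifts: qd = 196 − 2(p + 35).
Solving gives q = 8 with buyers paying $94 and producers receiving $59 (the $35 wedge).
Burden on buyers: $25; on producers: $10. (They sum to $35.)
The less price-elastic side of the market bears the larger share of a per-unit tax.

Buyers bear $25 per book; producers bear $10 per book.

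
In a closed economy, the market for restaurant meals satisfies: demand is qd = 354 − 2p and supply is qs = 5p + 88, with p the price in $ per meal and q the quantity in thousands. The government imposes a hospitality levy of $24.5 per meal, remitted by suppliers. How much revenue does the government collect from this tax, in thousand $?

Tax revenue = $5953.5 thousand.

Before the tax: set 354 − 2p = 5p + 88 → p* = $38, q* = 278.
With the tax collected from suppliers, supply shifts: qs = 5(p − 24.5) + 88.
New equilibrium: consumers pay $55.5, suppliers receive $31, q = 243. (Wedge: pb − ps = 24.5.)
Revenue = t · Q = 24.5 · 243 = $5953.5.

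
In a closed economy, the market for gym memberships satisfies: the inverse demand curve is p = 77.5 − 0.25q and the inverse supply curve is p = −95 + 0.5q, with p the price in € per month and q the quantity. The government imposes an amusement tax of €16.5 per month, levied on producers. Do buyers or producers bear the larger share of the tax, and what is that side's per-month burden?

Inverting to q(p) form: qd = 310 − 4p; qs = 2p + 190.
Before the tax: set 310 − 4p = 2p + 190 → p* = €20, q* = 230.
With the tax collected from producers, supply shifts: qs = 2(p − 16.5) + 190.
Solving gives q = 208 with buyers paying €25.5 and producers receiving €9 (the €16.5 wedge).
Per-month burden: buyers €5.5, producers €11.
Producers take the larger share because supply is less price-elastic here (demand slope 4 vs supply slope 2).
The less price-elastic side of the market bears the larger share of a per-unit tax.

Producers bear the larger share: €11 per month.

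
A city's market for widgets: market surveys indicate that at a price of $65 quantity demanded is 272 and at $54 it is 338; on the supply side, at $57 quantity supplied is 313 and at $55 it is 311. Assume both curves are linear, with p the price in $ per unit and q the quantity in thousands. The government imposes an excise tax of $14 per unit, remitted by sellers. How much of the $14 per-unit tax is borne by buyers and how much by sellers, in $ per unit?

Demand slope: (338 − 272)/(54 − 65) = -6, so qd = 662 − 6p.
Supply slope: (311 − 313)/(55 − 57) = 1, so qs = p + 256.
Before the tax: set 662 − 6p = p + 256 → p* = $58, q* = 314.
With the tax collected from sellers, supply shifts: qs = (p − 14) + 256.
New equilibrium: buyers pay $60, sellers receive $46, q = 302. (Wedge: pb − ps = 14.)
Burden on buyers: $2; on sellers: $12. (They sum to $14.)
The less price-elastic side of the market bears the larger share of a per-unit tax.

Buyers bear $2 per unit; sellers bear $12 per unit.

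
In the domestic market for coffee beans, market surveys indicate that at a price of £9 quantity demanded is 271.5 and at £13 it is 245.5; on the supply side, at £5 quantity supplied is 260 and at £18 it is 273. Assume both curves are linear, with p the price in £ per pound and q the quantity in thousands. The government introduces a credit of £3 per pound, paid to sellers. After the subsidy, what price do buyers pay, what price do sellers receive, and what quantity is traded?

Buyers pay £9.6; sellers receive £12.6; quantity = 267.6.

Demand slope: (245.5 − 271.5)/(13 − 9) = -6.5, so qd = 330 − 6.5p.
Supply slope: (273 − 260)/(18 − 5) = 1, so qs = p + 255.
Without the subsidy, 330 − 6.5p = p + 255 gives 7.5p = 75, so p* = £10 and q* = 265.
With a per-unit subsidy paid to sellers, each receives p + 3 per unit sold, so supply becomes qs = (p + 3) + 255.
Solving gives q = 267.6 with buyers paying £9.6 and sellers receiving £12.6 (the £3 wedge).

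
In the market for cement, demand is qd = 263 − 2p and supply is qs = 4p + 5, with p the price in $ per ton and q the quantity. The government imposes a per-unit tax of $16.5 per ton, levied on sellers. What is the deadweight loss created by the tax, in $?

Deadweight loss = $181.5.

Before the tax: set 263 − 2p = 4p + 5 → p* = $43, q* = 177.
With the tax collected from sellers, supply shifts: qs = 4(p − 16.5) + 5.
Solving gives q = 155 with consumers paying $54 and sellers receiving $37.5 (the $16.5 wedge).
Quantity falls by |ΔQ| = |177 − 155| = 22.
DWL = ½ · t · |ΔQ| = ½ · 16.5 · 22 = $181.5.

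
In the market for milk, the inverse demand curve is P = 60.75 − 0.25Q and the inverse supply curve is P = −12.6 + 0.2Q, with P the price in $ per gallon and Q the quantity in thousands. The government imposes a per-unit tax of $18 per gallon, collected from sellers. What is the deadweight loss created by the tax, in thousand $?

Deadweight loss = $360 thousand.

Rewrite in direct form: Qd = 243 − 4P and Qs = 5P + 63.
Without the tax, 243 − 4P = 5P + 63 gives 9P = 180, so P* = $20 and Q* = 163.
With the tax collected from sellers, supply shifts: Qs = 5(P − 18) + 63.
Solving gives Q = 123 with buyers paying $30 and sellers receiving $12 (the $18 wedge).
Quantity falls by |ΔQ| = |163 − 123| = 40.
DWL = ½ · t · |ΔQ| = ½ · 18 · 40 = $360.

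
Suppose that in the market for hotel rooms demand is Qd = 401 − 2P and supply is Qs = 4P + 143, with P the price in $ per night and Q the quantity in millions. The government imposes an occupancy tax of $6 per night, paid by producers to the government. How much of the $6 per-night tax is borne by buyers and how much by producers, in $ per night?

Without the tax, 401 − 2P = 4P + 143 gives 6P = 258, so P* = $43 and Q* = 315.
With the tax collected from producers, supply shifts: Qs = 4(P − 6) + 143.
Solving gives Q = 307 with buyers paying $47 and producers receiving $41 (the $6 wedge).
Burden on buyers: $4; on producers: $2. (They sum to $6.)

Buyers bear $4 per night; producers bear $2 per night.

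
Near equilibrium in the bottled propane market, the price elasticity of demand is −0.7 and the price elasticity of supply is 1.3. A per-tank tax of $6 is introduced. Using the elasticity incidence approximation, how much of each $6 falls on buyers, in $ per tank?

Buyers bear ≈ $3.9 per tank.

Incidence ratio: buyers' share ≈ εs / (εs + |εd|) = 1.3 / (1.3 + 0.7) = 0.65.
So buyers bear ≈ 0.65 × $6 = $3.9; suppliers bear $2.1.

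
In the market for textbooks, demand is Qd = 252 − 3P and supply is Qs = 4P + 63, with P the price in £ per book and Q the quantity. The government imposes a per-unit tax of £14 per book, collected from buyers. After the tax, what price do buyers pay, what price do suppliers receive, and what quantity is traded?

Buyers pay £35; suppliers receive £21; quantity = 147.

Without the tax, 252 − 3P = 4P + 63 gives 7P = 189, so P* = £27 and Q* = 171.
With the tax collected from buyers, demand (in seller-price terms) shifts: Qd = 252 − 3(P + 14).
New equilibrium: buyers pay £35, suppliers receive £21, Q = 147. (Wedge: Pb − Ps = 14.)
The less price-elastic side of the market bears the larger share of a per-unit tax.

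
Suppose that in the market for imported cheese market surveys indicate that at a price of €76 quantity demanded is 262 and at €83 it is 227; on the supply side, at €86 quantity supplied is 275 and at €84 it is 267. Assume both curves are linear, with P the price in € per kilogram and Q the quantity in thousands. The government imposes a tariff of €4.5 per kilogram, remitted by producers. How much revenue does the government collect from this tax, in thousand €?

Demand slope: (227 − 262)/(83 − 76) = -5, so Qd = 642 − 5P.
Supply slope: (267 − 275)/(84 − 86) = 4, so Qs = 4P − 69.
Before the tax: set 642 − 5P = 4P − 69 → P* = €79, Q* = 247.
With the tax collected from producers, supply shifts: Qs = 4(P − 4.5) − 69.
Solving gives Q = 237 with consumers paying €81 and producers receiving €76.5 (the €4.5 wedge).
Revenue = t · Q = 4.5 · 237 = €1066.5.

Tax revenue = €1066.5 thousand.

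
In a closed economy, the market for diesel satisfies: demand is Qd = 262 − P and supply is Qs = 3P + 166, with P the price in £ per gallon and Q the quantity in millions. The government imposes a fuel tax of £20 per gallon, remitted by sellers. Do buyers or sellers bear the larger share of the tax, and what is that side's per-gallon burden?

Buyers bear the larger share: £15 per gallon.

Before the tax: set 262 − P = 3P + 166 → P* = £24, Q* = 238.
With the tax collected from sellers, supply shifts: Qs = 3(P − 20) + 166.
New equilibrium: buyers pay £39, sellers receive £19, Q = 223. (Wedge: Pb − Ps = 20.)
Per-gallon burden: buyers £15, sellers £5.
Buyers take the larger share because demand is less price-elastic here (demand slope 1 vs supply slope 3).
The less price-elastic side of the market bears the larger share of a per-unit tax.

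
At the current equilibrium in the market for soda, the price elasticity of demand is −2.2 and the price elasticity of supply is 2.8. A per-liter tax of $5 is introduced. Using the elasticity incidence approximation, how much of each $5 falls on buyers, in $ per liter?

Incidence ratio: buyers' share ≈ εs / (εs + |εd|) = 2.8 / (2.8 + 2.2) = 0.56.
So buyers bear ≈ 0.56 × $5 = $2.8; sellers bear $2.2.

Buyers bear ≈ $2.8 per liter.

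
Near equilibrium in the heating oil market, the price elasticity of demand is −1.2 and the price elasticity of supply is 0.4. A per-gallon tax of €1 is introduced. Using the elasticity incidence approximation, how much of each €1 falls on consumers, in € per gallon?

Consumers bear ≈ €0.25 per gallon.

Incidence ratio: consumers' share ≈ εs / (εs + |εd|) = 0.4 / (0.4 + 1.2) = 0.25.
So consumers bear ≈ 0.25 × €1 = €0.25; suppliers bear €0.75.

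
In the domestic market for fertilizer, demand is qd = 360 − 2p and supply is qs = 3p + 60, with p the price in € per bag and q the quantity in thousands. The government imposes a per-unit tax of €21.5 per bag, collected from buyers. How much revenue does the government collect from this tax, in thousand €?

Tax revenue = €4605.3 thousand.

Without the tax, 360 − 2p = 3p + 60 gives 5p = 300, so p* = €60 and q* = 240.
With the tax collected from buyers, demand (in seller-price terms) shifts: qd = 360 − 2(p + 21.5).
New equilibrium: buyers pay €72.9, sellers receive €51.4, q = 214.2. (Wedge: pb − ps = 21.5.)
Revenue = t · Q = 21.5 · 214.2 = €4605.3.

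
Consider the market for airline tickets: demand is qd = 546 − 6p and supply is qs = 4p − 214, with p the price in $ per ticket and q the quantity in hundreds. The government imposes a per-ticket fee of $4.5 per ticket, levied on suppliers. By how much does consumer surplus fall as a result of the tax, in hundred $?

Consumer surplus falls by $152.28 hundred.

Without the tax, 546 − 6p = 4p − 214 gives 10p = 760, so p* = $76 and q* = 90.
With the tax collected from suppliers, supply shifts: qs = 4(p − 4.5) − 214.
New equilibrium: consumers pay $77.8, suppliers receive $73.3, q = 79.2. (Wedge: pb − ps = 4.5.)
ΔCS is the trapezoid between Q = 79.2 and Q = 90 of height $1.8: ½ · (90 + 79.2) · 1.8 = $152.28.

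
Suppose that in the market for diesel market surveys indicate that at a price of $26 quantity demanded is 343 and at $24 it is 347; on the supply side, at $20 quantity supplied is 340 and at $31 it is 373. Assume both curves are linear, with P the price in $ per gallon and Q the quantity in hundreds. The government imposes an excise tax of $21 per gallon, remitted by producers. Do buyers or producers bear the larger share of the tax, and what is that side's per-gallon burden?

Demand slope: (347 − 343)/(24 − 26) = -2, so Qd = 395 − 2P.
Supply slope: (373 − 340)/(31 − 20) = 3, so Qs = 3P + 280.
Without the tax, 395 − 2P = 3P + 280 gives 5P = 115, so P* = $23 and Q* = 349.
With the tax collected from producers, supply shifts: Qs = 3(P − 21) + 280.
New equilibrium: buyers pay $35.6, producers receive $14.6, Q = 323.8. (Wedge: Pb − Ps = 21.)
Per-gallon burden: buyers $12.6, producers $8.4.
Buyers take the larger share because demand is less price-elastic here (demand slope 2 vs supply slope 3).

Buyers bear the larger share: $12.6 per gallon.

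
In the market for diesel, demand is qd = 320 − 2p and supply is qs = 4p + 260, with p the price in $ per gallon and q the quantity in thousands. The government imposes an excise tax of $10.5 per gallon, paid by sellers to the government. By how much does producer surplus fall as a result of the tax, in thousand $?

Producer surplus falls by $1025.5 thousand.

Before the tax: set 320 − 2p = 4p + 260 → p* = $10, q* = 300.
With the tax collected from sellers, supply shifts: qs = 4(p − 10.5) + 260.
New equilibrium: buyers pay $17, sellers receive $6.5, q = 286. (Wedge: pb − ps = 10.5.)
ΔPS is the trapezoid between Q = 286 and Q = 300 of height $3.5: ½ · (300 + 286) · 3.5 = $1025.5.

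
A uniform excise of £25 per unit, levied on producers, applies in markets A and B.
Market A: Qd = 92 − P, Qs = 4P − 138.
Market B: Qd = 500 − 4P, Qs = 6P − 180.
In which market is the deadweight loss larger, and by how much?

Market A: pre-tax P* = £46, Q* = 46; post-tax Q = 26; deadweight loss = £250.
Market B: pre-tax P* = £68, Q* = 228; post-tax Q = 168; deadweight loss = £750.
Difference: £250 vs £750 → market B is larger by £500.

Market B, by £500.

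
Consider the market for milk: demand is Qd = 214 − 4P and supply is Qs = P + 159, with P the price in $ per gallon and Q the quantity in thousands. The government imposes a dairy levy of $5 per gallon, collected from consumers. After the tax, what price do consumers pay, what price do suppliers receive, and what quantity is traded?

Consumers pay $12; suppliers receive $7; quantity = 166.

Without the tax, 214 − 4P = P + 159 gives 5P = 55, so P* = $11 and Q* = 170.
With the tax collected from consumers, demand (in seller-price terms) shifts: Qd = 214 − 4(P + 5).
New equilibrium: consumers pay $12, suppliers receive $7, Q = 166. (Wedge: Pb − Ps = 5.)
The less price-elastic side of the market bears the larger share of a per-unit tax.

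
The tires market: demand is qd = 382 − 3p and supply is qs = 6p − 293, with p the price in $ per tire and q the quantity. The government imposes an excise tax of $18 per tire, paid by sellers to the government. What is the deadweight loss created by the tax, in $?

Deadweight loss = $324.

Without the tax, 382 − 3p = 6p − 293 gives 9p = 675, so p* = $75 and q* = 157.
With the tax collected from sellers, supply shifts: qs = 6(p − 18) − 293.
New equilibrium: consumers pay $87, sellers receive $69, q = 121. (Wedge: pb − ps = 18.)
Quantity falls by |ΔQ| = |157 − 121| = 36.
DWL = ½ · t · |ΔQ| = ½ · 18 · 36 = $324.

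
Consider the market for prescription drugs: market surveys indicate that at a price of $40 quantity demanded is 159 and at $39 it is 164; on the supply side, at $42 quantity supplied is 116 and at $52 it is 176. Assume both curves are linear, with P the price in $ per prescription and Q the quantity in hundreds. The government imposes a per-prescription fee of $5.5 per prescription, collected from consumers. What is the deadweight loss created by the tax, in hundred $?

Deadweight loss = $41.25 hundred.

Demand slope: (164 − 159)/(39 − 40) = -5, so Qd = 359 − 5P.
Supply slope: (176 − 116)/(52 − 42) = 6, so Qs = 6P − 136.
Without the tax, 359 − 5P = 6P − 136 gives 11P = 495, so P* = $45 and Q* = 134.
With the tax collected from consumers, demand (in seller-price terms) shifts: Qd = 359 − 5(P + 5.5).
New equilibrium: consumers pay $48, suppliers receive $42.5, Q = 119. (Wedge: Pb − Ps = 5.5.)
Quantity falls by |ΔQ| = |134 − 119| = 15.
DWL = ½ · t · |ΔQ| = ½ · 5.5 · 15 = $41.25.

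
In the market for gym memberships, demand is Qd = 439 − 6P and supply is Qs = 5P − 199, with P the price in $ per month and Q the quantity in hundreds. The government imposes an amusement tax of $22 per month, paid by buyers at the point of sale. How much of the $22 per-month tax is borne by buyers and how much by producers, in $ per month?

Buyers bear $10 per month; producers bear $12 per month.

Before the tax: set 439 − 6P = 5P − 199 → P* = $58, Q* = 91.
With the tax collected from buyers, demand (in seller-price terms) shifts: Qd = 439 − 6(P + 22).
Solving gives Q = 31 with buyers paying $68 and producers receiving $46 (the $22 wedge).
Burden on buyers: $10; on producers: $12. (They sum to $22.)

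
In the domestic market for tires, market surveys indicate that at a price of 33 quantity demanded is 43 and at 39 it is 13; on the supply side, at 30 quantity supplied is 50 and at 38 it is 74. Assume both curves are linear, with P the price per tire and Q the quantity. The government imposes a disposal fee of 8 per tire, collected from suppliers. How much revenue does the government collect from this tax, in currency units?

Tax revenue = 304.

Demand slope: (13 − 43)/(39 − 33) = -5, so Qd = 208 − 5P.
Supply slope: (74 − 50)/(38 − 30) = 3, so Qs = 3P − 40.
Before the tax: set 208 − 5P = 3P − 40 → P* = 31, Q* = 53.
With the tax collected from suppliers, supply shifts: Qs = 3(P − 8) − 40.
Solving gives Q = 38 with buyers paying 34 and suppliers receiving 26 (the 8 wedge).
Revenue = t · Q = 8 · 38 = 304.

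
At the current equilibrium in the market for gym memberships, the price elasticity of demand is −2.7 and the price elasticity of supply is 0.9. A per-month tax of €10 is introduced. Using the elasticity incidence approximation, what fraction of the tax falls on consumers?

Incidence ratio: consumers' share ≈ εs / (εs + |εd|) = 0.9 / (0.9 + 2.7) = 0.25.
Supply is the less elastic side, so consumers bear the smaller share.

Consumers' share ≈ 0.25.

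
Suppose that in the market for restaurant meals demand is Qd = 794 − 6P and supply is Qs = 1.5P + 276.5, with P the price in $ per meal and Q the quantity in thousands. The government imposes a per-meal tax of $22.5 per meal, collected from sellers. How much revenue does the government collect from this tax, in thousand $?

Tax revenue = $7942.5 thousand.

Without the tax, 794 − 6P = 1.5P + 276.5 gives 7.5P = 517.5, so P* = $69 and Q* = 380.
With the tax collected from sellers, supply shifts: Qs = 1.5(P − 22.5) + 276.5.
New equilibrium: consumers pay $73.5, sellers receive $51, Q = 353. (Wedge: Pb − Ps = 22.5.)
Revenue = t · Q = 22.5 · 353 = $7942.5.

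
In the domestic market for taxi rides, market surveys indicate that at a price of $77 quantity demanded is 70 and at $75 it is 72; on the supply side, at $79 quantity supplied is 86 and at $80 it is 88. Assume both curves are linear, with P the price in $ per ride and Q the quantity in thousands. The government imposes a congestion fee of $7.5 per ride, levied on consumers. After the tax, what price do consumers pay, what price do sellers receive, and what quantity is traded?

Demand slope: (72 − 70)/(75 − 77) = -1, so Qd = 147 − P.
Supply slope: (88 − 86)/(80 − 79) = 2, so Qs = 2P − 72.
Before the tax: set 147 − P = 2P − 72 → P* = $73, Q* = 74.
With the tax collected from consumers, demand (in seller-price terms) shifts: Qd = 147 − (P + 7.5).
New equilibrium: consumers pay $78, sellers receive $70.5, Q = 69. (Wedge: Pb − Ps = 7.5.)
The less price-elastic side of the market bears the larger share of a per-unit tax.

Consumers pay $78; sellers receive $70.5; quantity = 69.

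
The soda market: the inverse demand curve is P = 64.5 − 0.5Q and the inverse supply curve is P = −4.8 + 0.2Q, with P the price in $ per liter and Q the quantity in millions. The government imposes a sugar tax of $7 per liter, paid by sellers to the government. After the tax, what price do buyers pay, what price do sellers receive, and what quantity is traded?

Rewrite in direct form: Qd = 129 − 2P and Qs = 5P + 24.
Before the tax: set 129 − 2P = 5P + 24 → P* = $15, Q* = 99.
With the tax collected from sellers, supply shifts: Qs = 5(P − 7) + 24.
Solving gives Q = 89 with buyers paying $20 and sellers receiving $13 (the $7 wedge).

Buyers pay $20; sellers receive $13; quantity = 89.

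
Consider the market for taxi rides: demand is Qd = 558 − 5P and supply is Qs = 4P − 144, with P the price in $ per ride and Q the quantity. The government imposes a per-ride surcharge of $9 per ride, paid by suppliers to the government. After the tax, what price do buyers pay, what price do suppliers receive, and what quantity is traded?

Before the tax: set 558 − 5P = 4P − 144 → P* = $78, Q* = 168.
With the tax collected from suppliers, supply shifts: Qs = 4(P − 9) − 144.
Solving gives Q = 148 with buyers paying $82 and suppliers receiving $73 (the $9 wedge).
The less price-elastic side of the market bears the larger share of a per-unit tax.

Buyers pay $82; suppliers receive $73; quantity = 148.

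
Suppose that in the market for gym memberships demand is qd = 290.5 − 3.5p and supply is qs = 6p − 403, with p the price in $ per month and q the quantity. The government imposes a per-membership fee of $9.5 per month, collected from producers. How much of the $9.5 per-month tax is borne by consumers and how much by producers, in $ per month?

Consumers bear $6 per month; producers bear $3.5 per month.

Before the tax: set 290.5 − 3.5p = 6p − 403 → p* = $73, q* = 35.
With the tax collected from producers, supply shifts: qs = 6(p − 9.5) − 403.
Solving gives q = 14 with consumers paying $79 and producers receiving $69.5 (the $9.5 wedge).
Burden on consumers: $6; on producers: $3.5. (They sum to $9.5.)
The less price-elastic side of the market bears the larger share of a per-unit tax.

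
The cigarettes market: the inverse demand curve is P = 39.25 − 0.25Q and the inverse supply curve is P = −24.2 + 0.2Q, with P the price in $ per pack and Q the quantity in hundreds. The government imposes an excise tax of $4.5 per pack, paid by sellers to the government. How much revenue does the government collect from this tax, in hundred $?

Tax revenue = $589.5 hundred.

Inverting to Q(P) form: Qd = 157 − 4P; Qs = 5P + 121.
Before the tax: set 157 − 4P = 5P + 121 → P* = $4, Q* = 141.
With the tax collected from sellers, supply shifts: Qs = 5(P − 4.5) + 121.
New equilibrium: consumers pay $6.5, sellers receive $2, Q = 131. (Wedge: Pb − Ps = 4.5.)
Revenue = t · Q = 4.5 · 131 = $589.5.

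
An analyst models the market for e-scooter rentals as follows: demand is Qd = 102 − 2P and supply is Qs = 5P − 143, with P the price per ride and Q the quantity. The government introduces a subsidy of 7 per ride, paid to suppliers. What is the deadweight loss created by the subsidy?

Deadweight loss = 35.

Before the subsidy: set 102 − 2P = 5P − 143 → P* = 35, Q* = 32.
With a per-unit subsidy paid to suppliers, each receives P + 7 per unit sold, so supply becomes Qs = 5(P + 7) − 143.
New equilibrium: consumers pay 30, suppliers receive 37, Q = 42. (Wedge: Pb − Ps = −7.)
Quantity rises by |ΔQ| = |32 − 42| = 10.
DWL = ½ · t · |ΔQ| = ½ · 7 · 10 = 35.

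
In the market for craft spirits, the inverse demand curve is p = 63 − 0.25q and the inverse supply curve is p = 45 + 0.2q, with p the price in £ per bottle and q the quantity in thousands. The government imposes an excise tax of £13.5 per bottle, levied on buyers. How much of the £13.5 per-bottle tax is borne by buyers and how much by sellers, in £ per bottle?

Buyers bear £7.5 per bottle; sellers bear £6 per bottle.

Inverting to q(p) form: qd = 252 − 4p; qs = 5p − 225.
Before the tax: set 252 − 4p = 5p − 225 → p* = £53, q* = 40.
With the tax collected from buyers, demand (in seller-price terms) shifts: qd = 252 − 4(p + 13.5).
New equilibrium: buyers pay £60.5, sellers receive £47, q = 10. (Wedge: pb − ps = 13.5.)
Burden on buyers: £7.5; on sellers: £6. (They sum to £13.5.)
The less price-elastic side of the market bears the larger share of a per-unit tax.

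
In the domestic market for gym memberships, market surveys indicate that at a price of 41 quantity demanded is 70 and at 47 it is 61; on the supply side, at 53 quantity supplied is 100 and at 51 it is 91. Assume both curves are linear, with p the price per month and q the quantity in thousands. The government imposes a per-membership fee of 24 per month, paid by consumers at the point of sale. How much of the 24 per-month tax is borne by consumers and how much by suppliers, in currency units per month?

Consumers bear 18 per month; suppliers bear 6 per month.

Demand slope: (61 − 70)/(47 − 41) = -1.5, so qd = 131.5 − 1.5p.
Supply slope: (91 − 100)/(51 − 53) = 4.5, so qs = 4.5p − 138.5.
Before the tax: set 131.5 − 1.5p = 4.5p − 138.5 → p* = 45, q* = 64.
With the tax collected from consumers, demand (in seller-price terms) shifts: qd = 131.5 − 1.5(p + 24).
Solving gives q = 37 with consumers paying 63 and suppliers receiving 39 (the 24 wedge).
Burden on consumers: 18; on suppliers: 6. (They sum to 24.)
The less price-elastic side of the market bears the larger share of a per-unit tax.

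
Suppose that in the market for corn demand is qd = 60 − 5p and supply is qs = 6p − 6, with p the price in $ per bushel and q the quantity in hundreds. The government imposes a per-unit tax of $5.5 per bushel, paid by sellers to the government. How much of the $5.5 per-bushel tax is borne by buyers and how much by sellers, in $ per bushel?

Buyers bear $3 per bushel; sellers bear $2.5 per bushel.

Before the tax: set 60 − 5p = 6p − 6 → p* = $6, q* = 30.
With the tax collected from sellers, supply shifts: qs = 6(p − 5.5) − 6.
New equilibrium: buyers pay $9, sellers receive $3.5, q = 15. (Wedge: pb − ps = 5.5.)
Burden on buyers: $3; on sellers: $2.5. (They sum to $5.5.)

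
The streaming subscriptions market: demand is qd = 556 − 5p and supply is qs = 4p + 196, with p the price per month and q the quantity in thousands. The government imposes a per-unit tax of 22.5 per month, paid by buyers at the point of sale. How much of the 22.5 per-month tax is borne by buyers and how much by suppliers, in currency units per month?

Buyers bear 10 per month; suppliers bear 12.5 per month.

Without the tax, 556 − 5p = 4p + 196 gives 9p = 360, so p* = 40 and q* = 356.
With the tax collected from buyers, demand (in seller-price terms) shifts: qd = 556 − 5(p + 22.5).
New equilibrium: buyers pay 50, suppliers receive 27.5, q = 306. (Wedge: pb − ps = 22.5.)
Burden on buyers: 10; on suppliers: 12.5. (They sum to 22.5.)
The less price-elastic side of the market bears the larger share of a per-unit tax.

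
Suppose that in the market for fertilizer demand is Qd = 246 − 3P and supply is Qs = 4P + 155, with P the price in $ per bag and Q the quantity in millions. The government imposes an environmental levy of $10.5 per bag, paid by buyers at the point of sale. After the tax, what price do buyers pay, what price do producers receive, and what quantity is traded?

Before the tax: set 246 − 3P = 4P + 155 → P* = $13, Q* = 207.
With the tax collected from buyers, demand (in seller-price terms) shifts: Qd = 246 − 3(P + 10.5).
New equilibrium: buyers pay $19, producers receive $8.5, Q = 189. (Wedge: Pb − Ps = 10.5.)

Buyers pay $19; producers receive $8.5; quantity = 189.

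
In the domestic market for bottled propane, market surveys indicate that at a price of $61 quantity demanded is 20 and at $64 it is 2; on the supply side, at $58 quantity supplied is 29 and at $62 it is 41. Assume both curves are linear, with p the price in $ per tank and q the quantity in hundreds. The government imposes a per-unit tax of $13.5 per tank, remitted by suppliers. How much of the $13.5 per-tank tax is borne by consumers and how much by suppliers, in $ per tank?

Consumers bear $4.5 per tank; suppliers bear $9 per tank.

Demand slope: (2 − 20)/(64 − 61) = -6, so qd = 386 − 6p.
Supply slope: (41 − 29)/(62 − 58) = 3, so qs = 3p − 145.
Before the tax: set 386 − 6p = 3p − 145 → p* = $59, q* = 32.
With the tax collected from suppliers, supply shifts: qs = 3(p − 13.5) − 145.
New equilibrium: consumers pay $63.5, suppliers receive $50, q = 5. (Wedge: pb − ps = 13.5.)
Burden on consumers: $4.5; on suppliers: $9. (They sum to $13.5.)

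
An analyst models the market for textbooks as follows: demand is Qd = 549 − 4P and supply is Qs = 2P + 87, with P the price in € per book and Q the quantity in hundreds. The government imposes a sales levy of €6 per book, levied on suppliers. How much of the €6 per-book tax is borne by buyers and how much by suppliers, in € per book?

Without the tax, 549 − 4P = 2P + 87 gives 6P = 462, so P* = €77 and Q* = 241.
With the tax collected from suppliers, supply shifts: Qs = 2(P − 6) + 87.
New equilibrium: buyers pay €79, suppliers receive €73, Q = 233. (Wedge: Pb − Ps = 6.)
Burden on buyers: €2; on suppliers: €4. (They sum to €6.)

Buyers bear €2 per book; suppliers bear €4 per book.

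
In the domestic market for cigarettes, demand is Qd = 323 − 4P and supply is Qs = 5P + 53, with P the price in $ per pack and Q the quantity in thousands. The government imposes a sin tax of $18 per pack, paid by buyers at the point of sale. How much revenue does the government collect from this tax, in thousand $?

Tax revenue = $2934 thousand.

Without the tax, 323 − 4P = 5P + 53 gives 9P = 270, so P* = $30 and Q* = 203.
With the tax collected from buyers, demand (in seller-price terms) shifts: Qd = 323 − 4(P + 18).
New equilibrium: buyers pay $40, suppliers receive $22, Q = 163. (Wedge: Pb − Ps = 18.)
Revenue = t · Q = 18 · 163 = $2934.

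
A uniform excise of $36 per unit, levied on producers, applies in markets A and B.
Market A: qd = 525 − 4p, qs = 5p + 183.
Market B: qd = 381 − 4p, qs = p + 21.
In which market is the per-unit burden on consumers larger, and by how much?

Market A: pre-tax p* = $38, q* = 373; post-tax q = 293; per-unit burden on consumers = $20.
Market B: pre-tax p* = $72, q* = 93; post-tax q = 64.2; per-unit burden on consumers = $7.2.
Difference: $20 vs $7.2 → market A is larger by $12.8.

Market A, by $12.8.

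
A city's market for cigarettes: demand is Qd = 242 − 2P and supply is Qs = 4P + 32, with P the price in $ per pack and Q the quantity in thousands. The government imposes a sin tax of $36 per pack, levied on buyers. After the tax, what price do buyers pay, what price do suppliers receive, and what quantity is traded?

Buyers pay $59; suppliers receive $23; quantity = 124.

Before the tax: set 242 − 2P = 4P + 32 → P* = $35, Q* = 172.
With the tax collected from buyers, demand (in seller-price terms) shifts: Qd = 242 − 2(P + 36).
New equilibrium: buyers pay $59, suppliers receive $23, Q = 124. (Wedge: Pb − Ps = 36.)
The less price-elastic side of the market bears the larger share of a per-unit tax.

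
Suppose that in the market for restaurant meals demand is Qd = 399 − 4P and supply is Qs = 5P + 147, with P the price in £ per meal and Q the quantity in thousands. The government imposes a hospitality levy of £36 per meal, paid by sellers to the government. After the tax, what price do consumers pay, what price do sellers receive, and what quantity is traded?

Consumers pay £48; sellers receive £12; quantity = 207.

Before the tax: set 399 − 4P = 5P + 147 → P* = £28, Q* = 287.
With the tax collected from sellers, supply shifts: Qs = 5(P − 36) + 147.
Solving gives Q = 207 with consumers paying £48 and sellers receiving £12 (the £36 wedge).
The less price-elastic side of the market bears the larger share of a per-unit tax.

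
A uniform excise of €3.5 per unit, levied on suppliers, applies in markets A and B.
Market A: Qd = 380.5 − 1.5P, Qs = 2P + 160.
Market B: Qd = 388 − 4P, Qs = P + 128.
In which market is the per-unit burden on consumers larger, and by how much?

Market A, by €1.3.

Market A: pre-tax P* = €63, Q* = 286; post-tax Q = 283; per-unit burden on consumers = €2.
Market B: pre-tax P* = €52, Q* = 180; post-tax Q = 177.2; per-unit burden on consumers = €0.7.
Difference: €2 vs €0.7 → market A is larger by €1.3.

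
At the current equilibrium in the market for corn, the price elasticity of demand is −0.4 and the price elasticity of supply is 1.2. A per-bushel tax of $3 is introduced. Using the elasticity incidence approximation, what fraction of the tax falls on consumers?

Incidence ratio: consumers' share ≈ εs / (εs + |εd|) = 1.2 / (1.2 + 0.4) = 0.75.
Supply is the more elastic side, so consumers bear the larger share.

Consumers' share ≈ 0.75.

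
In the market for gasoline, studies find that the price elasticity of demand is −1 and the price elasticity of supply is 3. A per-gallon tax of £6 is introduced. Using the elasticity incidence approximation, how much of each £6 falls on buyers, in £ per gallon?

Incidence ratio: buyers' share ≈ εs / (εs + |εd|) = 3 / (3 + 1) = 0.75.
So buyers bear ≈ 0.75 × £6 = £4.5; producers bear £1.5.

Buyers bear ≈ £4.5 per gallon.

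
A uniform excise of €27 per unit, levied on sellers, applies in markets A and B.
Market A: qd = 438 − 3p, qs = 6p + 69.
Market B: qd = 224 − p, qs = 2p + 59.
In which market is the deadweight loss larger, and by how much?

Market A, by €486.

Market A: pre-tax p* = €41, q* = 315; post-tax q = 261; deadweight loss = €729.
Market B: pre-tax p* = €55, q* = 169; post-tax q = 151; deadweight loss = €243.
Difference: €729 vs €243 → market A is larger by €486.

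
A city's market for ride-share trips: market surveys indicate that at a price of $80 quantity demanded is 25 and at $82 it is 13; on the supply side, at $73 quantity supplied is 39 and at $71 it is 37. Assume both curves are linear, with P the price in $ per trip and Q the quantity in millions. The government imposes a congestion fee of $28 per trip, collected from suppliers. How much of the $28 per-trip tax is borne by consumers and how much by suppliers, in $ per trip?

Consumers bear $4 per trip; suppliers bear $24 per trip.

Demand slope: (13 − 25)/(82 − 80) = -6, so Qd = 505 − 6P.
Supply slope: (37 − 39)/(71 − 73) = 1, so Qs = P − 34.
Before the tax: set 505 − 6P = P − 34 → P* = $77, Q* = 43.
With the tax collected from suppliers, supply shifts: Qs = (P − 28) − 34.
Solving gives Q = 19 with consumers paying $81 and suppliers receiving $53 (the $28 wedge).
Burden on consumers: $4; on suppliers: $24. (They sum to $28.)
The less price-elastic side of the market bears the larger share of a per-unit tax.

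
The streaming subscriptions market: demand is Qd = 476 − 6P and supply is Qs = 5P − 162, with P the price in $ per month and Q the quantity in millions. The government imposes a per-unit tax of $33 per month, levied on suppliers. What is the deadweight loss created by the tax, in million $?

Without the tax, 476 − 6P = 5P − 162 gives 11P = 638, so P* = $58 and Q* = 128.
With the tax collected from suppliers, supply shifts: Qs = 5(P − 33) − 162.
New equilibrium: consumers pay $73, suppliers receive $40, Q = 38. (Wedge: Pb − Ps = 33.)
Quantity falls by |ΔQ| = |128 − 38| = 90.
DWL = ½ · t · |ΔQ| = ½ · 33 · 90 = $1485.

Deadweight loss = $1485 million.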